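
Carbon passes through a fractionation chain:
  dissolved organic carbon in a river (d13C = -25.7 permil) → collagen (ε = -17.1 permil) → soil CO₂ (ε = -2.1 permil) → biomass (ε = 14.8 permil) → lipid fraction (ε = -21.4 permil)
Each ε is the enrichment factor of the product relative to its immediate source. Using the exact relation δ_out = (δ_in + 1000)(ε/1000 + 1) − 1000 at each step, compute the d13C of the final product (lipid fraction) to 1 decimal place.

step 1: δ = (-25.70 + 1000)·(-17.1/1000 + 1) − 1000 = -42.36 permil
step 2: δ = (-42.36 + 1000)·(-2.1/1000 + 1) − 1000 = -44.37 permil
step 3: δ = (-44.37 + 1000)·(14.8/1000 + 1) − 1000 = -30.23 permil
step 4: δ = (-30.23 + 1000)·(-21.4/1000 + 1) − 1000 = -50.98 permil

-51.0 permil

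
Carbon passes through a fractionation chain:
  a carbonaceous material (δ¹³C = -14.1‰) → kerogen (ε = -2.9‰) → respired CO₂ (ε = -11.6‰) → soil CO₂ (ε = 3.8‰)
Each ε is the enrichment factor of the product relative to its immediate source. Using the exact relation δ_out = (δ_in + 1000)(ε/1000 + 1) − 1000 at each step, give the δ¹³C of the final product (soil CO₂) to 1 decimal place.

step 1: δ = (-14.10 + 1000)·(-2.9/1000 + 1) − 1000 = -16.96‰
step 2: δ = (-16.96 + 1000)·(-11.6/1000 + 1) − 1000 = -28.36‰
step 3: δ = (-28.36 + 1000)·(3.8/1000 + 1) − 1000 = -24.67‰

-24.7‰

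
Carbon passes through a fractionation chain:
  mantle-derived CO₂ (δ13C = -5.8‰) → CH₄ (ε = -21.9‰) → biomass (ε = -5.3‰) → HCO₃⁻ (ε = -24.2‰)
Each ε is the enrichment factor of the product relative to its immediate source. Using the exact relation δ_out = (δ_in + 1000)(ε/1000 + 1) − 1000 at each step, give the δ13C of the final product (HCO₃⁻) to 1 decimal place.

step 1: δ = (-5.80 + 1000)·(-21.9/1000 + 1) − 1000 = -27.57‰
step 2: δ = (-27.57 + 1000)·(-5.3/1000 + 1) − 1000 = -32.73‰
step 3: δ = (-32.73 + 1000)·(-24.2/1000 + 1) − 1000 = -56.13‰

-56.1‰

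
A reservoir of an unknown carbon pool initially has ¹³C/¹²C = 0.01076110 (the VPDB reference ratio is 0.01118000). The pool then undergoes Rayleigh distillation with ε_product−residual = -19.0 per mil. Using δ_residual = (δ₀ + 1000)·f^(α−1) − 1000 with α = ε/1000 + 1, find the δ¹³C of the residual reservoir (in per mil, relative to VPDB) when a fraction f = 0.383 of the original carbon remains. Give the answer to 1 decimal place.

δ₀ = (0.01076110/0.01118000 − 1)×1000 = (0.962531 − 1)×1000 = -37.469 per mil
α − 1 = ε/1000 = -0.0190
f^(α−1) = 0.383^(-0.0190) = 1.018402
δ_res = (-37.469 + 1000) × 1.018402 − 1000 = 980.244 − 1000 = -19.76 per mil

-19.8 per mil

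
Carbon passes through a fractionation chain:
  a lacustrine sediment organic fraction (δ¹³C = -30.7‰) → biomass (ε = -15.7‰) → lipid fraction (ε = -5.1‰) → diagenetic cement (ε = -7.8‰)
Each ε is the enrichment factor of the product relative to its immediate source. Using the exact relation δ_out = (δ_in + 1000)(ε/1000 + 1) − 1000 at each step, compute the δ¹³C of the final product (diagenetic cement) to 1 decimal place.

-58.2‰

step 1: δ = (-30.70 + 1000)·(-15.7/1000 + 1) − 1000 = -45.92‰
step 2: δ = (-45.92 + 1000)·(-5.1/1000 + 1) − 1000 = -50.78‰
step 3: δ = (-50.78 + 1000)·(-7.8/1000 + 1) − 1000 = -58.19‰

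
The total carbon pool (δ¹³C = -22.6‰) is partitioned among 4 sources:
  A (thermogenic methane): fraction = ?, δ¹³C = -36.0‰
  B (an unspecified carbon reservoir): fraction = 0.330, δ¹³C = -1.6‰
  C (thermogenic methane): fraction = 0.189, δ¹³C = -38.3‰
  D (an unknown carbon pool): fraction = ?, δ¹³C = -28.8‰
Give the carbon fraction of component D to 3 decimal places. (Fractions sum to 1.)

Let f_D and f_A be the unknown fractions; fractions sum to 1 so f_D + f_A = 0.481.
Mass balance: Σ fᵢ·δᵢ = δ_bulk ⇒ f_D·(-28.8) + f_A·(-36.0) = -22.6 − (-7.767) = -14.833
Substitute f_A = 0.481 − f_D:
f_D·(-28.8 − -36.0) = -14.833 − 0.481×(-36.0) = 2.483
f_D = 2.483 / 7.2 = 0.3448

0.345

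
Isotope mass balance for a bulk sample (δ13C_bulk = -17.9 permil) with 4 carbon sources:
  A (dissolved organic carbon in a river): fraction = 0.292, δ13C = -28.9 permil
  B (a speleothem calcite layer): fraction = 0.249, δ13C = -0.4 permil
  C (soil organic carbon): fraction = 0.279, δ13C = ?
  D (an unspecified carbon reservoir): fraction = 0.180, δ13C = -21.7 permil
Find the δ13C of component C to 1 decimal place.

Isotope mass balance: δ_bulk = Σ fᵢ·δᵢ.
-17.9 = 0.292×(-28.9) + 0.249×(-0.4) + 0.279×δ_C + 0.180×(-21.7)
0.279·δ_C = -17.9 − (-12.444) = -5.456
δ_C = -5.456 / 0.279 = -19.55 permil

-19.6 permil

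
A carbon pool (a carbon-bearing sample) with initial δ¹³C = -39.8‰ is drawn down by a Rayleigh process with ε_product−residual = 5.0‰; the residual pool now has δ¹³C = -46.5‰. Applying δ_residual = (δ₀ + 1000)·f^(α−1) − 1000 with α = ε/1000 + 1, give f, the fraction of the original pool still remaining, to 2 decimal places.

α − 1 = ε/1000 = 0.0050
(δ_res + 1000)/(δ₀ + 1000) = (-46.5 + 1000)/(-39.8 + 1000) = 953.5/960.2 = 0.993022
f = 0.993022^(1/0.0050) = exp(ln(0.993022)/0.0050) = exp(-0.00700/0.0050)
f = exp(-1.4004) = 0.2465

0.25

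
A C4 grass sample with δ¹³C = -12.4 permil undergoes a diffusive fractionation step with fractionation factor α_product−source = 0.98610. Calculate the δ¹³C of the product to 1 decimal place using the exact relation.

-26.1 permil

δ_product = (δ_source + 1000)·α − 1000
δ_product = (-12.4 + 1000) × 0.98610 − 1000
δ_product = 973.872 − 1000 = -26.13 permil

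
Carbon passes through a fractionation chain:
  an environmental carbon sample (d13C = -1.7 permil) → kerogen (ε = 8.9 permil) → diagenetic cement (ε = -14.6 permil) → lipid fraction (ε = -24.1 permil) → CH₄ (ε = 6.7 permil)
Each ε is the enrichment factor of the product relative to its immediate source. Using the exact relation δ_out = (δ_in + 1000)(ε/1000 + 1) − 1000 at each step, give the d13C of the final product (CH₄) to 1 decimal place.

step 1: δ = (-1.70 + 1000)·(8.9/1000 + 1) − 1000 = 7.18 permil
step 2: δ = (7.18 + 1000)·(-14.6/1000 + 1) − 1000 = -7.52 permil
step 3: δ = (-7.52 + 1000)·(-24.1/1000 + 1) − 1000 = -31.44 permil
step 4: δ = (-31.44 + 1000)·(6.7/1000 + 1) − 1000 = -24.95 permil

-24.9 permil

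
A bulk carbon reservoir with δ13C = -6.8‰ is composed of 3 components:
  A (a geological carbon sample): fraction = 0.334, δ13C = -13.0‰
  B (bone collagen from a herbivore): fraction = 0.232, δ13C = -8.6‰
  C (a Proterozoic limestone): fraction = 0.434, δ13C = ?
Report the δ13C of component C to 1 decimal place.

-1.1‰

Isotope mass balance: δ_bulk = Σ fᵢ·δᵢ.
-6.8 = 0.334×(-13.0) + 0.232×(-8.6) + 0.434×δ_C
0.434·δ_C = -6.8 − (-6.337) = -0.463
δ_C = -0.463 / 0.434 = -1.07‰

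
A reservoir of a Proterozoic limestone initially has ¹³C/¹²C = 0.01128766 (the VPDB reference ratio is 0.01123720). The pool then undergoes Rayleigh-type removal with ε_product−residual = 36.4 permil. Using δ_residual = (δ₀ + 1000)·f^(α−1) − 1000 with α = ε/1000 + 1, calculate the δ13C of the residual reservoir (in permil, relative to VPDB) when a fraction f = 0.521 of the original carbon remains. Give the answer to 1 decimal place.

δ₀ = (0.01128766/0.01123720 − 1)×1000 = (1.004490 − 1)×1000 = 4.490 permil
α − 1 = ε/1000 = 0.0364
f^(α−1) = 0.521^(0.0364) = 0.976546
δ_res = (4.490 + 1000) × 0.976546 − 1000 = 980.932 − 1000 = -19.07 permil

-19.1 permil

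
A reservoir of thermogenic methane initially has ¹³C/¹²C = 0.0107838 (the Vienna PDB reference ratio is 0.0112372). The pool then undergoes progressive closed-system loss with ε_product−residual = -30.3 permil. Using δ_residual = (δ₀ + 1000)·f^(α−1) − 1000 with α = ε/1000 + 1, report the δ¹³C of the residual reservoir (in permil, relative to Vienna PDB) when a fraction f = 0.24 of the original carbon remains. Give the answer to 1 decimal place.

2.1 permil

δ₀ = (0.0107838/0.0112372 − 1)×1000 = (0.959652 − 1)×1000 = -40.348 permil
α − 1 = ε/1000 = -0.0303
f^(α−1) = 0.24^(-0.0303) = 1.044190
δ_res = (-40.348 + 1000) × 1.044190 − 1000 = 1002.059 − 1000 = 2.06 permil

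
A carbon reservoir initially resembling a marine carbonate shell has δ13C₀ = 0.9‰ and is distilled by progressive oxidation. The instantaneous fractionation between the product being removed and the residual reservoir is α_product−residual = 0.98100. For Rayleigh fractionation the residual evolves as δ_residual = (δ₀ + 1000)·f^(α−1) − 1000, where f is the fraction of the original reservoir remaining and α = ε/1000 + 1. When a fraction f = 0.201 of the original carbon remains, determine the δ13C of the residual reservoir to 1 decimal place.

31.9‰

Rayleigh residual: δ_res = (δ₀ + 1000)·f^(α−1) − 1000
α − 1 = -0.01900
f^(α−1) = 0.201^(-0.01900) = 1.030954
δ_res = (0.9 + 1000) × 1.030954 − 1000 = 1031.882 − 1000 = 31.88‰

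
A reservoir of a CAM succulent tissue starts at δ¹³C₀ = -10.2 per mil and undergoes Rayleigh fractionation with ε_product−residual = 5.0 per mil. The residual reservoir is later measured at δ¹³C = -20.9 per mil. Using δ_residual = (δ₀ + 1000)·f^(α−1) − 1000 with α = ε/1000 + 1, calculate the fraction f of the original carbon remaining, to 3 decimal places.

0.114

α − 1 = ε/1000 = 0.0050
(δ_res + 1000)/(δ₀ + 1000) = (-20.9 + 1000)/(-10.2 + 1000) = 979.1/989.8 = 0.989190
f = 0.989190^(1/0.0050) = exp(ln(0.989190)/0.0050) = exp(-0.01087/0.0050)
f = exp(-2.1738) = 0.1137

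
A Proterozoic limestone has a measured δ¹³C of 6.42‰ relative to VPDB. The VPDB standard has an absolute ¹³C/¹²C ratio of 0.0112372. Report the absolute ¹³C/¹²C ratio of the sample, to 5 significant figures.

R_sample = R_standard × (δ¹³C/1000 + 1)
R_sample = 0.0112372 × (6.42/1000 + 1) = 0.0112372 × 1.006420
R_sample = 0.0113093

0.011309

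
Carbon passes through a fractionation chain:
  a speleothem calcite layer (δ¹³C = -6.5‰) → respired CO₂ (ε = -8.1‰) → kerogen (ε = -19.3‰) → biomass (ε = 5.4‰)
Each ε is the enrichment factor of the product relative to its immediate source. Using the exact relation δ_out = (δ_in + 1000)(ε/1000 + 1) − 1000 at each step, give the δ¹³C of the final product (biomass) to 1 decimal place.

-28.3‰

step 1: δ = (-6.50 + 1000)·(-8.1/1000 + 1) − 1000 = -14.55‰
step 2: δ = (-14.55 + 1000)·(-19.3/1000 + 1) − 1000 = -33.57‰
step 3: δ = (-33.57 + 1000)·(5.4/1000 + 1) − 1000 = -28.35‰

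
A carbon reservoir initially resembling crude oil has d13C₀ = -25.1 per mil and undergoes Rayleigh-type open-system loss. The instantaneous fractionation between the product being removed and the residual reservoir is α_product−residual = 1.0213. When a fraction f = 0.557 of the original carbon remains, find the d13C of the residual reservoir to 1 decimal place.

-37.2 per mil

Rayleigh residual: δ_res = (δ₀ + 1000)·f^(α−1) − 1000
α − 1 = 0.02130
f^(α−1) = 0.557^(0.02130) = 0.987613
δ_res = (-25.1 + 1000) × 0.987613 − 1000 = 962.824 − 1000 = -37.18 per mil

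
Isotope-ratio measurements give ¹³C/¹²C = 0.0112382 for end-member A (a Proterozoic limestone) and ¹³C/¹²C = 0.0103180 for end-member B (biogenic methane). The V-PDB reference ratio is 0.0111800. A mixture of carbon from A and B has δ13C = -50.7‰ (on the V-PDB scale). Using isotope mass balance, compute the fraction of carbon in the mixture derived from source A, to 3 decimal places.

0.321

δ_A = (0.0112382/0.0111800 − 1)×1000 = (1.005206 − 1)×1000 = 5.206‰
δ_B = (0.0103180/0.0111800 − 1)×1000 = (0.922898 − 1)×1000 = -77.102‰
f_A = (δ_mix − δ_B)/(δ_A − δ_B) = (-50.7 − (-77.102))/(5.206 − (-77.102))
f_A = 26.402 / 82.308 = 0.3208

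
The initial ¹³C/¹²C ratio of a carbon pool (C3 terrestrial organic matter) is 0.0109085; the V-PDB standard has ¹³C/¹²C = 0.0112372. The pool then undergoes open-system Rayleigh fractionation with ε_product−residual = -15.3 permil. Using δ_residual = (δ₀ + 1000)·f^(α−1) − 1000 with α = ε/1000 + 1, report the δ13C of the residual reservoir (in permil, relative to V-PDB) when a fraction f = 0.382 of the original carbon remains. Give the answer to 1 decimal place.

δ₀ = (0.0109085/0.0112372 − 1)×1000 = (0.970749 − 1)×1000 = -29.251 permil
α − 1 = ε/1000 = -0.0153
f^(α−1) = 0.382^(-0.0153) = 1.014833
δ_res = (-29.251 + 1000) × 1.014833 − 1000 = 985.148 − 1000 = -14.85 permil

-14.9 permil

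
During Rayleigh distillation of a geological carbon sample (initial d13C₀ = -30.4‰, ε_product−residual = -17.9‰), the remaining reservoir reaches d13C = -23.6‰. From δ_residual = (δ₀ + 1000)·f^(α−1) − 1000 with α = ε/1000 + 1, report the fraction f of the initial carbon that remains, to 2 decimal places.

0.68

α − 1 = ε/1000 = -0.0179
(δ_res + 1000)/(δ₀ + 1000) = (-23.6 + 1000)/(-30.4 + 1000) = 976.4/969.6 = 1.007013
f = 1.007013^(1/-0.0179) = exp(ln(1.007013)/-0.0179) = exp(0.00699/-0.0179)
f = exp(-0.3904) = 0.6768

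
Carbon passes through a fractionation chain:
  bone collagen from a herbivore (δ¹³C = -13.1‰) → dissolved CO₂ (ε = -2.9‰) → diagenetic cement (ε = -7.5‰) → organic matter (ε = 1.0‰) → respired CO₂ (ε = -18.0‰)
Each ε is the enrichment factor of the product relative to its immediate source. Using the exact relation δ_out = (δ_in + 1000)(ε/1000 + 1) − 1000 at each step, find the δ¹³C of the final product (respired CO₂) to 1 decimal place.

-40.0‰

step 1: δ = (-13.10 + 1000)·(-2.9/1000 + 1) − 1000 = -15.96‰
step 2: δ = (-15.96 + 1000)·(-7.5/1000 + 1) − 1000 = -23.34‰
step 3: δ = (-23.34 + 1000)·(1.0/1000 + 1) − 1000 = -22.37‰
step 4: δ = (-22.37 + 1000)·(-18.0/1000 + 1) − 1000 = -39.96‰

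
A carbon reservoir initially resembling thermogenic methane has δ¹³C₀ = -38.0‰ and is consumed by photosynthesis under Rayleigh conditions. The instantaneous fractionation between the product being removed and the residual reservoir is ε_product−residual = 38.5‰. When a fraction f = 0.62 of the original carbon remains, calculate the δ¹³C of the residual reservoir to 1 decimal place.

Rayleigh residual: δ_res = (δ₀ + 1000)·f^(α−1) − 1000
α = ε/1000 + 1 = 1.03850, so α − 1 = 0.03850
f^(α−1) = 0.62^(0.03850) = 0.981764
δ_res = (-38.0 + 1000) × 0.981764 − 1000 = 944.457 − 1000 = -55.54‰

-55.5‰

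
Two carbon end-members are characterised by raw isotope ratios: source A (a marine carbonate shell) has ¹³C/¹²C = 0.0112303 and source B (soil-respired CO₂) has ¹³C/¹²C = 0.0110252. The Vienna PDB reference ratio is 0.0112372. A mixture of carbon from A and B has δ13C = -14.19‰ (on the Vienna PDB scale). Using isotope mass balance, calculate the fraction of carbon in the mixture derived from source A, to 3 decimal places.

δ_A = (0.0112303/0.0112372 − 1)×1000 = (0.999386 − 1)×1000 = -0.614‰
δ_B = (0.0110252/0.0112372 − 1)×1000 = (0.981134 − 1)×1000 = -18.866‰
f_A = (δ_mix − δ_B)/(δ_A − δ_B) = (-14.19 − (-18.866))/(-0.614 − (-18.866))
f_A = 4.676 / 18.252 = 0.2562

0.256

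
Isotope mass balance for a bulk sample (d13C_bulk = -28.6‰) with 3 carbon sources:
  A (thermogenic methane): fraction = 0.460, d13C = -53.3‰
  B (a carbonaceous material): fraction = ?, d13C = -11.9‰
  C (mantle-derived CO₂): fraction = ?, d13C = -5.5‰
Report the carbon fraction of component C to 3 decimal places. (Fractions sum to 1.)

0.366

Let f_C and f_B be the unknown fractions; fractions sum to 1 so f_C + f_B = 0.540.
Mass balance: Σ fᵢ·δᵢ = δ_bulk ⇒ f_C·(-5.5) + f_B·(-11.9) = -28.6 − (-24.518) = -4.082
Substitute f_B = 0.540 − f_C:
f_C·(-5.5 − -11.9) = -4.082 − 0.540×(-11.9) = 2.344
f_C = 2.344 / 6.4 = 0.3663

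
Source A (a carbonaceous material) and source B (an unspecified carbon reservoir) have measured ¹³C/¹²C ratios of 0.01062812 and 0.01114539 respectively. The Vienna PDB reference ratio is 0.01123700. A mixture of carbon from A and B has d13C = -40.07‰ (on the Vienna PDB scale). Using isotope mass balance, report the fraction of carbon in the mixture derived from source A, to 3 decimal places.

0.693

δ_A = (0.01062812/0.01123700 − 1)×1000 = (0.945815 − 1)×1000 = -54.185‰
δ_B = (0.01114539/0.01123700 − 1)×1000 = (0.991847 − 1)×1000 = -8.153‰
f_A = (δ_mix − δ_B)/(δ_A − δ_B) = (-40.07 − (-8.153))/(-54.185 − (-8.153))
f_A = -31.917 / -46.033 = 0.6934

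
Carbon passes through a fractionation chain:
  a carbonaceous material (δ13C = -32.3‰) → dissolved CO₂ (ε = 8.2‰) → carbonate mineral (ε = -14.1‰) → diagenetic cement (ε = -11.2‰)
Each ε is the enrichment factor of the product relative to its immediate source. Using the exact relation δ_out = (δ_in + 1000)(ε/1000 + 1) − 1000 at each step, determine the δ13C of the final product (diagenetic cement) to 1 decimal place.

step 1: δ = (-32.30 + 1000)·(8.2/1000 + 1) − 1000 = -24.36‰
step 2: δ = (-24.36 + 1000)·(-14.1/1000 + 1) − 1000 = -38.12‰
step 3: δ = (-38.12 + 1000)·(-11.2/1000 + 1) − 1000 = -48.89‰

-48.9‰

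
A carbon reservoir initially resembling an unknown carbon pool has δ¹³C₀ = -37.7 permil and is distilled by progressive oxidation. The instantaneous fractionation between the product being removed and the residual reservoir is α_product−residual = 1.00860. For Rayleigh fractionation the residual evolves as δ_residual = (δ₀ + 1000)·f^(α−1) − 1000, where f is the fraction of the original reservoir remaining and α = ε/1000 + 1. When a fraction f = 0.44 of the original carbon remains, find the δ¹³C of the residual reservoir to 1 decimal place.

-44.5 permil

Rayleigh residual: δ_res = (δ₀ + 1000)·f^(α−1) − 1000
α − 1 = 0.00860
f^(α−1) = 0.44^(0.00860) = 0.992964
δ_res = (-37.7 + 1000) × 0.992964 − 1000 = 955.530 − 1000 = -44.47 permil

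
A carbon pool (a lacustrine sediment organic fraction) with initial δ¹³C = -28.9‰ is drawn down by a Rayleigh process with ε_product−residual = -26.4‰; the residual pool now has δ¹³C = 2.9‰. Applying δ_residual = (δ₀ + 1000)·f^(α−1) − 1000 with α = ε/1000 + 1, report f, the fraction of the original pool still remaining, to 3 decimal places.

α − 1 = ε/1000 = -0.0264
(δ_res + 1000)/(δ₀ + 1000) = (2.9 + 1000)/(-28.9 + 1000) = 1002.9/971.1 = 1.032746
f = 1.032746^(1/-0.0264) = exp(ln(1.032746)/-0.0264) = exp(0.03222/-0.0264)
f = exp(-1.2205) = 0.2951

0.295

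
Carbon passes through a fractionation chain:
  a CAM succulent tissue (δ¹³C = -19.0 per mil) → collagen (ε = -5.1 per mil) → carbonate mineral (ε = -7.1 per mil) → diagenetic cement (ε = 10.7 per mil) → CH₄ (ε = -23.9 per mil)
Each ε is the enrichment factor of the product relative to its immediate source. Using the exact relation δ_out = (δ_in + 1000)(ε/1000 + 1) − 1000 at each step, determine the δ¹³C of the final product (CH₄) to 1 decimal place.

step 1: δ = (-19.00 + 1000)·(-5.1/1000 + 1) − 1000 = -24.00 per mil
step 2: δ = (-24.00 + 1000)·(-7.1/1000 + 1) − 1000 = -30.93 per mil
step 3: δ = (-30.93 + 1000)·(10.7/1000 + 1) − 1000 = -20.56 per mil
step 4: δ = (-20.56 + 1000)·(-23.9/1000 + 1) − 1000 = -43.97 per mil

-44.0 per mil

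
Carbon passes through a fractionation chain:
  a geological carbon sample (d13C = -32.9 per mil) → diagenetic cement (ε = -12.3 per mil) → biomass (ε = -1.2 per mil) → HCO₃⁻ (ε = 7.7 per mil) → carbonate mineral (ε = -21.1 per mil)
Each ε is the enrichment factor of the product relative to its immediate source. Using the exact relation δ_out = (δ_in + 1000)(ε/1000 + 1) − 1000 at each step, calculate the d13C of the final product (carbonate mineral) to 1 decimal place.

step 1: δ = (-32.90 + 1000)·(-12.3/1000 + 1) − 1000 = -44.80 per mil
step 2: δ = (-44.80 + 1000)·(-1.2/1000 + 1) − 1000 = -45.94 per mil
step 3: δ = (-45.94 + 1000)·(7.7/1000 + 1) − 1000 = -38.60 per mil
step 4: δ = (-38.60 + 1000)·(-21.1/1000 + 1) − 1000 = -58.88 per mil

-58.9 per mil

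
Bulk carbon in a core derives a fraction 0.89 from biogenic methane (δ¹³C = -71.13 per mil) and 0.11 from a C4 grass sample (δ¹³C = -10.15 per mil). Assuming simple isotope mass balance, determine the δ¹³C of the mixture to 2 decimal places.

δ_mix = f_A·δ_A + f_B·δ_B
δ_mix = 0.89 × (-71.13) + 0.11 × (-10.15)
δ_mix = -63.306 + -1.117 = -64.422 per mil

-64.42 per mil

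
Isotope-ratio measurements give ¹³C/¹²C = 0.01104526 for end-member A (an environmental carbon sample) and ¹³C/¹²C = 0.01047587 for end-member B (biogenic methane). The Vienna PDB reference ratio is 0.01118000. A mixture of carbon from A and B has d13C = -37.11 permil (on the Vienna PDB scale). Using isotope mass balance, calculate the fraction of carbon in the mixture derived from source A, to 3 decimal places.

δ_A = (0.01104526/0.01118000 − 1)×1000 = (0.987948 − 1)×1000 = -12.052 permil
δ_B = (0.01047587/0.01118000 − 1)×1000 = (0.937019 − 1)×1000 = -62.981 permil
f_A = (δ_mix − δ_B)/(δ_A − δ_B) = (-37.11 − (-62.981))/(-12.052 − (-62.981))
f_A = 25.871 / 50.929 = 0.5080

0.508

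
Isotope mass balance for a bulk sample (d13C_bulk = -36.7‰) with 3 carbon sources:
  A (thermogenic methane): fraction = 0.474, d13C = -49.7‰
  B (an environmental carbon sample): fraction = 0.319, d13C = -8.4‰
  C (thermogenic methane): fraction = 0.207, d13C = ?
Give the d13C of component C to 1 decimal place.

Isotope mass balance: δ_bulk = Σ fᵢ·δᵢ.
-36.7 = 0.474×(-49.7) + 0.319×(-8.4) + 0.207×δ_C
0.207·δ_C = -36.7 − (-26.237) = -10.463
δ_C = -10.463 / 0.207 = -50.54‰

-50.5‰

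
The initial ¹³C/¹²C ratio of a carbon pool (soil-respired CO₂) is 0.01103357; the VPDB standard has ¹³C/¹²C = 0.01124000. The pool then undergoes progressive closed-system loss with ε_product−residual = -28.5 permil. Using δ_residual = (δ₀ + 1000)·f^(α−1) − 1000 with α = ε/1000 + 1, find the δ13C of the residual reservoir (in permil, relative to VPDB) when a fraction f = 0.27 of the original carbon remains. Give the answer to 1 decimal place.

19.0 permil

δ₀ = (0.01103357/0.01124000 − 1)×1000 = (0.981634 − 1)×1000 = -18.366 permil
α − 1 = ε/1000 = -0.0285
f^(α−1) = 0.27^(-0.0285) = 1.038021
δ_res = (-18.366 + 1000) × 1.038021 − 1000 = 1018.957 − 1000 = 18.96 permil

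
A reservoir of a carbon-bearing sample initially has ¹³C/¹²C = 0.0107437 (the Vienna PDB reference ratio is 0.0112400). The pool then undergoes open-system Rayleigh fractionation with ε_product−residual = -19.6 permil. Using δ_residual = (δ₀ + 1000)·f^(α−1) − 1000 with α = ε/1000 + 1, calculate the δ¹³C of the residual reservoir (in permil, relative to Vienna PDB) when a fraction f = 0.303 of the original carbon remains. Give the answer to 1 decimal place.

δ₀ = (0.0107437/0.0112400 − 1)×1000 = (0.955845 − 1)×1000 = -44.155 permil
α − 1 = ε/1000 = -0.0196
f^(α−1) = 0.303^(-0.0196) = 1.023679
δ_res = (-44.155 + 1000) × 1.023679 − 1000 = 978.478 − 1000 = -21.52 permil

-21.5 permil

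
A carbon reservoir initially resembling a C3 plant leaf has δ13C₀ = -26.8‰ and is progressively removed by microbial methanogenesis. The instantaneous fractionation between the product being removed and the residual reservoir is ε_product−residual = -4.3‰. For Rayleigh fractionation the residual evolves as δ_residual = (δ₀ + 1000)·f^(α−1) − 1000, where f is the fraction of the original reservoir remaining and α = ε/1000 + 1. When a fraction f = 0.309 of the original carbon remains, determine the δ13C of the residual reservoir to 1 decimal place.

-21.9‰

Rayleigh residual: δ_res = (δ₀ + 1000)·f^(α−1) − 1000
α = ε/1000 + 1 = 0.99570, so α − 1 = -0.00430
f^(α−1) = 0.309^(-0.00430) = 1.005063
δ_res = (-26.8 + 1000) × 1.005063 − 1000 = 978.127 − 1000 = -21.87‰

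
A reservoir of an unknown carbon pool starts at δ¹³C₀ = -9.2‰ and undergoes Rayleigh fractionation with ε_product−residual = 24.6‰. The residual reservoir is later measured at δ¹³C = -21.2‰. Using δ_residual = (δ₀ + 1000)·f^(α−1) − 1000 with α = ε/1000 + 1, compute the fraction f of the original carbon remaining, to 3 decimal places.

α − 1 = ε/1000 = 0.0246
(δ_res + 1000)/(δ₀ + 1000) = (-21.2 + 1000)/(-9.2 + 1000) = 978.8/990.8 = 0.987889
f = 0.987889^(1/0.0246) = exp(ln(0.987889)/0.0246) = exp(-0.01219/0.0246)
f = exp(-0.4953) = 0.6094

0.609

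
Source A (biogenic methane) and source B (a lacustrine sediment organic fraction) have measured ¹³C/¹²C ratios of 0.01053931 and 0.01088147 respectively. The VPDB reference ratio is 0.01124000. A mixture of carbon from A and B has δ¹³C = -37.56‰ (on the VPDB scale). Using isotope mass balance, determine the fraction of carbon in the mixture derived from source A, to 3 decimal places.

0.186

δ_A = (0.01053931/0.01124000 − 1)×1000 = (0.937661 − 1)×1000 = -62.339‰
δ_B = (0.01088147/0.01124000 − 1)×1000 = (0.968102 − 1)×1000 = -31.898‰
f_A = (δ_mix − δ_B)/(δ_A − δ_B) = (-37.56 − (-31.898))/(-62.339 − (-31.898))
f_A = -5.662 / -30.441 = 0.1860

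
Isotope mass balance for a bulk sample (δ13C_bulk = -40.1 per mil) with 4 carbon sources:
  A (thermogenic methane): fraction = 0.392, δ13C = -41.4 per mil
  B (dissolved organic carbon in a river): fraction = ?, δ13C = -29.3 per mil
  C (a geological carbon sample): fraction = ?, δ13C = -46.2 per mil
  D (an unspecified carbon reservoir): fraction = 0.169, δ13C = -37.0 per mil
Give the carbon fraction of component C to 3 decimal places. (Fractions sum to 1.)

Let f_C and f_B be the unknown fractions; fractions sum to 1 so f_C + f_B = 0.439.
Mass balance: Σ fᵢ·δᵢ = δ_bulk ⇒ f_C·(-46.2) + f_B·(-29.3) = -40.1 − (-22.482) = -17.618
Substitute f_B = 0.439 − f_C:
f_C·(-46.2 − -29.3) = -17.618 − 0.439×(-29.3) = -4.756
f_C = -4.756 / -16.9 = 0.2814

0.281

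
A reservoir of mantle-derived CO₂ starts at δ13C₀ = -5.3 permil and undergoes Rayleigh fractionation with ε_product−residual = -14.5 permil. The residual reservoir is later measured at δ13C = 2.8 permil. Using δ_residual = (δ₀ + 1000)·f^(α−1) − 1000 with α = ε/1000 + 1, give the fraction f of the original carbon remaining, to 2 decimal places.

0.57

α − 1 = ε/1000 = -0.0145
(δ_res + 1000)/(δ₀ + 1000) = (2.8 + 1000)/(-5.3 + 1000) = 1002.8/994.7 = 1.008143
f = 1.008143^(1/-0.0145) = exp(ln(1.008143)/-0.0145) = exp(0.00811/-0.0145)
f = exp(-0.5593) = 0.5716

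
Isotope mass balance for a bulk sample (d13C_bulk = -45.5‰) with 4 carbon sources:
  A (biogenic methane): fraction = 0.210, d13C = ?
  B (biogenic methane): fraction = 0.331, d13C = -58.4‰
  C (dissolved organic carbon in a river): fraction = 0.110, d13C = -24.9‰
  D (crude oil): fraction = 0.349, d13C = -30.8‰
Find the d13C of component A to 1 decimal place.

Isotope mass balance: δ_bulk = Σ fᵢ·δᵢ.
-45.5 = 0.210×δ_A + 0.331×(-58.4) + 0.110×(-24.9) + 0.349×(-30.8)
0.210·δ_A = -45.5 − (-32.819) = -12.681
δ_A = -12.681 / 0.210 = -60.39‰

-60.4‰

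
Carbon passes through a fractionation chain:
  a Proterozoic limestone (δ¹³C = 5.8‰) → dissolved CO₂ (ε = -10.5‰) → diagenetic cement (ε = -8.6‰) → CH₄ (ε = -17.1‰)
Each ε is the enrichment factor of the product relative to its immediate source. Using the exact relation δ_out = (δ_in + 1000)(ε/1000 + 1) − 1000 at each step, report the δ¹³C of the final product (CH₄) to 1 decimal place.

step 1: δ = (5.80 + 1000)·(-10.5/1000 + 1) − 1000 = -4.76‰
step 2: δ = (-4.76 + 1000)·(-8.6/1000 + 1) − 1000 = -13.32‰
step 3: δ = (-13.32 + 1000)·(-17.1/1000 + 1) − 1000 = -30.19‰

-30.2‰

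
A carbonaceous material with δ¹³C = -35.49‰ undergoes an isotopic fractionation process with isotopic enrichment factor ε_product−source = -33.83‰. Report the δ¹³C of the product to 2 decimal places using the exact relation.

-68.12‰

Exactly, δ_product = (δ_source + 1000)·(ε/1000 + 1) − 1000.
δ_product = (-35.49 + 1000) × (-33.83/1000 + 1) − 1000
δ_product = -68.119‰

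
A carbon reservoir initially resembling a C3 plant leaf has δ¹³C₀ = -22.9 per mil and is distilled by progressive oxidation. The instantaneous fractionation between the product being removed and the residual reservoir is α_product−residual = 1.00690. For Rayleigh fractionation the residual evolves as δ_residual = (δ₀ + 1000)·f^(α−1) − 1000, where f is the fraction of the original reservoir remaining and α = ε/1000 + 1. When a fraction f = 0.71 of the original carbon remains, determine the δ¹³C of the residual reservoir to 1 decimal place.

Rayleigh residual: δ_res = (δ₀ + 1000)·f^(α−1) − 1000
α − 1 = 0.00690
f^(α−1) = 0.71^(0.00690) = 0.997640
δ_res = (-22.9 + 1000) × 0.997640 − 1000 = 974.794 − 1000 = -25.21 per mil

-25.2 per mil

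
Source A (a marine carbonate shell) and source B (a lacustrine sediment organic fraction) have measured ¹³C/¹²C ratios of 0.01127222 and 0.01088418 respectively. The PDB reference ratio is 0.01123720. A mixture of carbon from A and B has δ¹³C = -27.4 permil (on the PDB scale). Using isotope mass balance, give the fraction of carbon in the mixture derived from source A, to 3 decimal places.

δ_A = (0.01127222/0.01123720 − 1)×1000 = (1.003116 − 1)×1000 = 3.116 permil
δ_B = (0.01088418/0.01123720 − 1)×1000 = (0.968585 − 1)×1000 = -31.415 permil
f_A = (δ_mix − δ_B)/(δ_A − δ_B) = (-27.4 − (-31.415))/(3.116 − (-31.415))
f_A = 4.015 / 34.532 = 0.1163

0.116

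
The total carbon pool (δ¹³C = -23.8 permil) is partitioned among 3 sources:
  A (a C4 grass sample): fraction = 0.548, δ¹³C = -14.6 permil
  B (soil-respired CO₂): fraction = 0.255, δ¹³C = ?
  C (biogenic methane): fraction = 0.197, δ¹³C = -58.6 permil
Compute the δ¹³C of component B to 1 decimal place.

-16.7 permil

Isotope mass balance: δ_bulk = Σ fᵢ·δᵢ.
-23.8 = 0.548×(-14.6) + 0.255×δ_B + 0.197×(-58.6)
0.255·δ_B = -23.8 − (-19.545) = -4.255
δ_B = -4.255 / 0.255 = -16.69 permil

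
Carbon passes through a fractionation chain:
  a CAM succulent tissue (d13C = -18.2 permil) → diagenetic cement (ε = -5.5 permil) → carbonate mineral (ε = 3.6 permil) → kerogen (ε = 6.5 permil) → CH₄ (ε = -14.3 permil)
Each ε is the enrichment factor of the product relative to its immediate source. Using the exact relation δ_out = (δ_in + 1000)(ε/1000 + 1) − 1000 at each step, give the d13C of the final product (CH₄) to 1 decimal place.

-27.8 permil

step 1: δ = (-18.20 + 1000)·(-5.5/1000 + 1) − 1000 = -23.60 permil
step 2: δ = (-23.60 + 1000)·(3.6/1000 + 1) − 1000 = -20.08 permil
step 3: δ = (-20.08 + 1000)·(6.5/1000 + 1) − 1000 = -13.72 permil
step 4: δ = (-13.72 + 1000)·(-14.3/1000 + 1) − 1000 = -27.82 permil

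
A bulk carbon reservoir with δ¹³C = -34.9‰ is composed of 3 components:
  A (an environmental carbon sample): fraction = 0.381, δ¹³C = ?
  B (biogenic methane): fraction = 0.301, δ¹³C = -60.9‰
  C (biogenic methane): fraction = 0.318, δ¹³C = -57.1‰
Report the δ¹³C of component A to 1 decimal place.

Isotope mass balance: δ_bulk = Σ fᵢ·δᵢ.
-34.9 = 0.381×δ_A + 0.301×(-60.9) + 0.318×(-57.1)
0.381·δ_A = -34.9 − (-36.489) = 1.589
δ_A = 1.589 / 0.381 = 4.17‰

4.2‰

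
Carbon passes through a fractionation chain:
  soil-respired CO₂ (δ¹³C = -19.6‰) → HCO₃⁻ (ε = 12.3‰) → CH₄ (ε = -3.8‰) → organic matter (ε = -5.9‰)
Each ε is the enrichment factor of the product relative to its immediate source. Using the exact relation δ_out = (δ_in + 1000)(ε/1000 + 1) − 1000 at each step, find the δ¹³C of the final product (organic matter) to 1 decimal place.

step 1: δ = (-19.60 + 1000)·(12.3/1000 + 1) − 1000 = -7.54‰
step 2: δ = (-7.54 + 1000)·(-3.8/1000 + 1) − 1000 = -11.31‰
step 3: δ = (-11.31 + 1000)·(-5.9/1000 + 1) − 1000 = -17.15‰

-17.1‰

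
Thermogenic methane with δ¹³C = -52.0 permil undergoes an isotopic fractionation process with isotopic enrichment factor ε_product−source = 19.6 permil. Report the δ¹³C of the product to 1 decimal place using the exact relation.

-33.4 permil

Exactly, δ_product = (δ_source + 1000)·(ε/1000 + 1) − 1000.
δ_product = (-52.0 + 1000) × (19.6/1000 + 1) − 1000
δ_product = -33.42 permil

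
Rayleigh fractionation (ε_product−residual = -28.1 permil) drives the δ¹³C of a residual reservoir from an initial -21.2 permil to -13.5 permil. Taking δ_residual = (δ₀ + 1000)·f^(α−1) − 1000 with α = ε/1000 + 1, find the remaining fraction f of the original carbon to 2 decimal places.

α − 1 = ε/1000 = -0.0281
(δ_res + 1000)/(δ₀ + 1000) = (-13.5 + 1000)/(-21.2 + 1000) = 986.5/978.8 = 1.007867
f = 1.007867^(1/-0.0281) = exp(ln(1.007867)/-0.0281) = exp(0.00784/-0.0281)
f = exp(-0.2789) = 0.7566

0.76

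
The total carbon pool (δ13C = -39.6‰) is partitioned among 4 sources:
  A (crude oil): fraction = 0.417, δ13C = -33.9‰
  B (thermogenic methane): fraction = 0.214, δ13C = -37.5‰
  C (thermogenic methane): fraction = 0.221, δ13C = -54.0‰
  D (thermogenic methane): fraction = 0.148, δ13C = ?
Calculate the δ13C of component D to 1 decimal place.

Isotope mass balance: δ_bulk = Σ fᵢ·δᵢ.
-39.6 = 0.417×(-33.9) + 0.214×(-37.5) + 0.221×(-54.0) + 0.148×δ_D
0.148·δ_D = -39.6 − (-34.095) = -5.505
δ_D = -5.505 / 0.148 = -37.19‰

-37.2‰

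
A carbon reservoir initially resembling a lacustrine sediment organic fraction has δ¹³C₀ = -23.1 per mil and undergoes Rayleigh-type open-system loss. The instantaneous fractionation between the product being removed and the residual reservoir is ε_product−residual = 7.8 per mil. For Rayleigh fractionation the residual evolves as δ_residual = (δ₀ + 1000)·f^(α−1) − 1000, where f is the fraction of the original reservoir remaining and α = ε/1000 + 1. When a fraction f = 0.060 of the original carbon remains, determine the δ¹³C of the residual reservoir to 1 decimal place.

-44.3 per mil

Rayleigh residual: δ_res = (δ₀ + 1000)·f^(α−1) − 1000
α = ε/1000 + 1 = 1.00780, so α − 1 = 0.00780
f^(α−1) = 0.060^(0.00780) = 0.978294
δ_res = (-23.1 + 1000) × 0.978294 − 1000 = 955.696 − 1000 = -44.30 per mil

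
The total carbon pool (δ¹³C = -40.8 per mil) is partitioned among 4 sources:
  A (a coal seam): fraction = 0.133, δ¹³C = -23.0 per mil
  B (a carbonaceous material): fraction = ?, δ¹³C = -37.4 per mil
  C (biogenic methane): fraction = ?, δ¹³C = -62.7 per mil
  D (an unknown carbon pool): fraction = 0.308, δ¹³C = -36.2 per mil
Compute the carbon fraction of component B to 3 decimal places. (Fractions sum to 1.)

Let f_B and f_C be the unknown fractions; fractions sum to 1 so f_B + f_C = 0.559.
Mass balance: Σ fᵢ·δᵢ = δ_bulk ⇒ f_B·(-37.4) + f_C·(-62.7) = -40.8 − (-14.209) = -26.591
Substitute f_C = 0.559 − f_B:
f_B·(-37.4 − -62.7) = -26.591 − 0.559×(-62.7) = 8.458
f_B = 8.458 / 25.3 = 0.3343

0.334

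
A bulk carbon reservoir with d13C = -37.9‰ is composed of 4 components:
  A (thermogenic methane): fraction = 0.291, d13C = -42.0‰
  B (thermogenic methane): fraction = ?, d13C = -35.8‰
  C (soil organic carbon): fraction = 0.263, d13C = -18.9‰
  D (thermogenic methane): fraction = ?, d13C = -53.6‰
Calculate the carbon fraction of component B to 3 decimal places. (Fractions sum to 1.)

0.180

Let f_B and f_D be the unknown fractions; fractions sum to 1 so f_B + f_D = 0.446.
Mass balance: Σ fᵢ·δᵢ = δ_bulk ⇒ f_B·(-35.8) + f_D·(-53.6) = -37.9 − (-17.193) = -20.707
Substitute f_D = 0.446 − f_B:
f_B·(-35.8 − -53.6) = -20.707 − 0.446×(-53.6) = 3.198
f_B = 3.198 / 17.8 = 0.1797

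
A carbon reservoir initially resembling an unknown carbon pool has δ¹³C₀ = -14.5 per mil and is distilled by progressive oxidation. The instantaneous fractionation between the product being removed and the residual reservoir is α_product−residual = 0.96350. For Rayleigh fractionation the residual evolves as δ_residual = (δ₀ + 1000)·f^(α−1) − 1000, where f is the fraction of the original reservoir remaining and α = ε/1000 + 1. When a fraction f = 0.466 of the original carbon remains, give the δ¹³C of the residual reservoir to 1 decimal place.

13.4 per mil

Rayleigh residual: δ_res = (δ₀ + 1000)·f^(α−1) − 1000
α − 1 = -0.03650
f^(α−1) = 0.466^(-0.03650) = 1.028262
δ_res = (-14.5 + 1000) × 1.028262 − 1000 = 1013.352 − 1000 = 13.35 per mil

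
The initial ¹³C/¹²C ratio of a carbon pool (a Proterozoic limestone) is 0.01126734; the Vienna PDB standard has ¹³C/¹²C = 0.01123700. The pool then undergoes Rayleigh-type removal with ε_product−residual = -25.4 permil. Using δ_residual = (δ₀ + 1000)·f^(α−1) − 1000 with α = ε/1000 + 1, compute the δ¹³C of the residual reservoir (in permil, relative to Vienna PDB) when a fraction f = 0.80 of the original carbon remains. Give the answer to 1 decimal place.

8.4 permil

δ₀ = (0.01126734/0.01123700 − 1)×1000 = (1.002700 − 1)×1000 = 2.700 permil
α − 1 = ε/1000 = -0.0254
f^(α−1) = 0.80^(-0.0254) = 1.005684
δ_res = (2.700 + 1000) × 1.005684 − 1000 = 1008.399 − 1000 = 8.40 permil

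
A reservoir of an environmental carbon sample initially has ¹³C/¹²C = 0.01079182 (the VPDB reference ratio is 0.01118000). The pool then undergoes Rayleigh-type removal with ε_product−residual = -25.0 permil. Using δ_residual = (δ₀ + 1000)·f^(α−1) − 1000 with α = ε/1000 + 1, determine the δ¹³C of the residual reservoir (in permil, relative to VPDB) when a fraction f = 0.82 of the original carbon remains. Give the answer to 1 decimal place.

-29.9 permil

δ₀ = (0.01079182/0.01118000 − 1)×1000 = (0.965279 − 1)×1000 = -34.721 permil
α − 1 = ε/1000 = -0.0250
f^(α−1) = 0.82^(-0.0250) = 1.004974
δ_res = (-34.721 + 1000) × 1.004974 − 1000 = 970.080 − 1000 = -29.92 permil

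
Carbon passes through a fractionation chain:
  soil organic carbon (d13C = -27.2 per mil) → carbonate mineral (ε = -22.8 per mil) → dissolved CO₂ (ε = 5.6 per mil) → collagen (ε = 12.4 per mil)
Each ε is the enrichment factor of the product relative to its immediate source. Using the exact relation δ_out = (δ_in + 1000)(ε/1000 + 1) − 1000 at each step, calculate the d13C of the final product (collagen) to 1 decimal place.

-32.2 per mil

step 1: δ = (-27.20 + 1000)·(-22.8/1000 + 1) − 1000 = -49.38 per mil
step 2: δ = (-49.38 + 1000)·(5.6/1000 + 1) − 1000 = -44.06 per mil
step 3: δ = (-44.06 + 1000)·(12.4/1000 + 1) − 1000 = -32.20 per mil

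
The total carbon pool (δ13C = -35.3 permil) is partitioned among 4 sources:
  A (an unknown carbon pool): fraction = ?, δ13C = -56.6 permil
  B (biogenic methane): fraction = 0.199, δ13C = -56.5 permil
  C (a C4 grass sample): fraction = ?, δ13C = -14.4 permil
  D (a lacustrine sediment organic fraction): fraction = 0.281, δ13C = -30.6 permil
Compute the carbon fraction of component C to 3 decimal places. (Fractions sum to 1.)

Let f_C and f_A be the unknown fractions; fractions sum to 1 so f_C + f_A = 0.520.
Mass balance: Σ fᵢ·δᵢ = δ_bulk ⇒ f_C·(-14.4) + f_A·(-56.6) = -35.3 − (-19.842) = -15.458
Substitute f_A = 0.520 − f_C:
f_C·(-14.4 − -56.6) = -15.458 − 0.520×(-56.6) = 13.974
f_C = 13.974 / 42.2 = 0.3311

0.331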